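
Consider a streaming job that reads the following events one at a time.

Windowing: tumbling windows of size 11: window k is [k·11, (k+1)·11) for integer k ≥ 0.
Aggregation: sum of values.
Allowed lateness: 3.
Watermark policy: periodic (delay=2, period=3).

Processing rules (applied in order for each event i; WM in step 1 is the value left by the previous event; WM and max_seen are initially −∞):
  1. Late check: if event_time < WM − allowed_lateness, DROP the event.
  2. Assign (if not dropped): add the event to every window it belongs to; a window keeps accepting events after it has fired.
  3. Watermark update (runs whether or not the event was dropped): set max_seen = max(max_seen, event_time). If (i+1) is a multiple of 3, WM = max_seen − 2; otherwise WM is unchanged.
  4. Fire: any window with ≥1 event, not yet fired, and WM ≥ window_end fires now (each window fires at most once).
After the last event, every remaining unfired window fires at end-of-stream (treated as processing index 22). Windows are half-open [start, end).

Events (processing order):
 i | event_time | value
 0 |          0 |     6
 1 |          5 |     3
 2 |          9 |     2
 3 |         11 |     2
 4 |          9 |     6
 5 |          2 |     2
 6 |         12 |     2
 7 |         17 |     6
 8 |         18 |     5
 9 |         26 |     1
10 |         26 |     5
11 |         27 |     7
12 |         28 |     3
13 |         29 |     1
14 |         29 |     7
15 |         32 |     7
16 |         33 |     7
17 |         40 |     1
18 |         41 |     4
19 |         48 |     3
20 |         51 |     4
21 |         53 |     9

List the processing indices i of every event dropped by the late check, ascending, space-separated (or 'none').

5

i=0 t=0 v=6: → [0,11); WM=−∞
i=1 t=5 v=3: → [0,11); WM=−∞
i=2 t=9 v=2: → [0,11); WM=7
i=3 t=11 v=2: → [11,22); WM=7
i=4 t=9 v=6: → [0,11); WM=7
i=5 t=2 v=2: DROP (t<7-3); WM=9
i=6 t=12 v=2: → [11,22); WM=9
i=7 t=17 v=6: → [11,22); WM=9
i=8 t=18 v=5: → [11,22); WM=16; [0,11) fires=17
i=9 t=26 v=1: → [22,33); WM=16
i=10 t=26 v=5: → [22,33); WM=16
i=11 t=27 v=7: → [22,33); WM=25; [11,22) fires=15
i=12 t=28 v=3: → [22,33); WM=25
i=13 t=29 v=1: → [22,33); WM=25
i=14 t=29 v=7: → [22,33); WM=27
i=15 t=32 v=7: → [22,33); WM=27
i=16 t=33 v=7: → [33,44); WM=27
i=17 t=40 v=1: → [33,44); WM=38; [22,33) fires=31
i=18 t=41 v=4: → [33,44); WM=38
i=19 t=48 v=3: → [44,55); WM=38
i=20 t=51 v=4: → [44,55); WM=49; [33,44) fires=12
i=21 t=53 v=9: → [44,55); WM=49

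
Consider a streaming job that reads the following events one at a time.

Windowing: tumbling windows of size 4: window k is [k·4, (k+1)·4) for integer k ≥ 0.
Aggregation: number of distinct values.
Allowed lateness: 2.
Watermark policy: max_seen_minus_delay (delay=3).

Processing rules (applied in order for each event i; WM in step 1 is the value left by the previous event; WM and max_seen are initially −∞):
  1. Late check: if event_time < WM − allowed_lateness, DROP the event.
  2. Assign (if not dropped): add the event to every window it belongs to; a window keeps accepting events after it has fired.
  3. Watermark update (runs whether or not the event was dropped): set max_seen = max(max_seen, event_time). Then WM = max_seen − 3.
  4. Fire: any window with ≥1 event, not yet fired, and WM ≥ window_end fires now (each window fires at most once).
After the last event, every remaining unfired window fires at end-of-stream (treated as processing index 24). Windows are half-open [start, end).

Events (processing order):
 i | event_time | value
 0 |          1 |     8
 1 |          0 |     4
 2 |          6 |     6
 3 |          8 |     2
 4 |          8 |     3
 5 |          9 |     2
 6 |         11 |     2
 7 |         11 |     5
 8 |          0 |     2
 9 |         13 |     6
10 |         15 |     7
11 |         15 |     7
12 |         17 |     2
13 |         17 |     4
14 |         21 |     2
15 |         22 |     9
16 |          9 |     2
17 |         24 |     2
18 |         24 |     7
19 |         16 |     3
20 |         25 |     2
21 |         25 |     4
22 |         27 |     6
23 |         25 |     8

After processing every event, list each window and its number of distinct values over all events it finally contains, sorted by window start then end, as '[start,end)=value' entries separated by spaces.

i=0 t=1 v=8: → [0,4); WM=-2
i=1 t=0 v=4: → [0,4); WM=-2
i=2 t=6 v=6: → [4,8); WM=3
i=3 t=8 v=2: → [8,12); WM=5; [0,4) fires=2
i=4 t=8 v=3: → [8,12); WM=5
i=5 t=9 v=2: → [8,12); WM=6
i=6 t=11 v=2: → [8,12); WM=8; [4,8) fires=1
i=7 t=11 v=5: → [8,12); WM=8
i=8 t=0 v=2: DROP (t<8-2); WM=8
i=9 t=13 v=6: → [12,16); WM=10
i=10 t=15 v=7: → [12,16); WM=12; [8,12) fires=3
i=11 t=15 v=7: → [12,16); WM=12
i=12 t=17 v=2: → [16,20); WM=14
i=13 t=17 v=4: → [16,20); WM=14
i=14 t=21 v=2: → [20,24); WM=18; [12,16) fires=2
i=15 t=22 v=9: → [20,24); WM=19
i=16 t=9 v=2: DROP (t<19-2); WM=19
i=17 t=24 v=2: → [24,28); WM=21; [16,20) fires=2
i=18 t=24 v=7: → [24,28); WM=21
i=19 t=16 v=3: DROP (t<21-2); WM=21
i=20 t=25 v=2: → [24,28); WM=22
i=21 t=25 v=4: → [24,28); WM=22
i=22 t=27 v=6: → [24,28); WM=24; [20,24) fires=2
i=23 t=25 v=8: → [24,28); WM=24

[0,4)=2 [4,8)=1 [8,12)=3 [12,16)=2 [16,20)=2 [20,24)=2 [24,28)=5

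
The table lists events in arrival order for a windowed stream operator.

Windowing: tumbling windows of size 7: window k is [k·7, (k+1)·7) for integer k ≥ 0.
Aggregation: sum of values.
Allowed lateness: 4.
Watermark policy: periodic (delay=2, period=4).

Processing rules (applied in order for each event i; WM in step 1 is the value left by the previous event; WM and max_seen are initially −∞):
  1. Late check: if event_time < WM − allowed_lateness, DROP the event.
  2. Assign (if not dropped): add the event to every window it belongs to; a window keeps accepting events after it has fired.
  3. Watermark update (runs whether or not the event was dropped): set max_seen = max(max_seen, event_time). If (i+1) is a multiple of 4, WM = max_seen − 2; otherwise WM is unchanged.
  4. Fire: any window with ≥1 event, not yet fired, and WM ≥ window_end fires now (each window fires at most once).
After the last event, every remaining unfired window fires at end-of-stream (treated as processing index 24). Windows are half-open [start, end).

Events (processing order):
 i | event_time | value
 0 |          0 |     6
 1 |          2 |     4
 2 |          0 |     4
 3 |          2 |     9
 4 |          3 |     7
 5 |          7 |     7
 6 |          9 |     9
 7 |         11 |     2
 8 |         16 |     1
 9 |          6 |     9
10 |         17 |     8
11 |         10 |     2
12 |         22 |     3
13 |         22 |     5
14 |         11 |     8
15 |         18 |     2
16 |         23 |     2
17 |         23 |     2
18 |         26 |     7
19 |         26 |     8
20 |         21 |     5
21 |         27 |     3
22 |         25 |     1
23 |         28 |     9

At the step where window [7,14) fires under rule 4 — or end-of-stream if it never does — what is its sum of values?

i=0 t=0 v=6: → [0,7); WM=−∞
i=1 t=2 v=4: → [0,7); WM=−∞
i=2 t=0 v=4: → [0,7); WM=−∞
i=3 t=2 v=9: → [0,7); WM=0
i=4 t=3 v=7: → [0,7); WM=0
i=5 t=7 v=7: → [7,14); WM=0
i=6 t=9 v=9: → [7,14); WM=0
i=7 t=11 v=2: → [7,14); WM=9; [0,7) fires=30
i=8 t=16 v=1: → [14,21); WM=9
i=9 t=6 v=9: → [0,7); WM=9
i=10 t=17 v=8: → [14,21); WM=9
i=11 t=10 v=2: → [7,14); WM=15; [7,14) fires=20
i=12 t=22 v=3: → [21,28); WM=15
i=13 t=22 v=5: → [21,28); WM=15
i=14 t=11 v=8: → [7,14); WM=15
i=15 t=18 v=2: → [14,21); WM=20
i=16 t=23 v=2: → [21,28); WM=20
i=17 t=23 v=2: → [21,28); WM=20
i=18 t=26 v=7: → [21,28); WM=20
i=19 t=26 v=8: → [21,28); WM=24; [14,21) fires=11
i=20 t=21 v=5: → [21,28); WM=24
i=21 t=27 v=3: → [21,28); WM=24
i=22 t=25 v=1: → [21,28); WM=24
i=23 t=28 v=9: → [28,35); WM=26

20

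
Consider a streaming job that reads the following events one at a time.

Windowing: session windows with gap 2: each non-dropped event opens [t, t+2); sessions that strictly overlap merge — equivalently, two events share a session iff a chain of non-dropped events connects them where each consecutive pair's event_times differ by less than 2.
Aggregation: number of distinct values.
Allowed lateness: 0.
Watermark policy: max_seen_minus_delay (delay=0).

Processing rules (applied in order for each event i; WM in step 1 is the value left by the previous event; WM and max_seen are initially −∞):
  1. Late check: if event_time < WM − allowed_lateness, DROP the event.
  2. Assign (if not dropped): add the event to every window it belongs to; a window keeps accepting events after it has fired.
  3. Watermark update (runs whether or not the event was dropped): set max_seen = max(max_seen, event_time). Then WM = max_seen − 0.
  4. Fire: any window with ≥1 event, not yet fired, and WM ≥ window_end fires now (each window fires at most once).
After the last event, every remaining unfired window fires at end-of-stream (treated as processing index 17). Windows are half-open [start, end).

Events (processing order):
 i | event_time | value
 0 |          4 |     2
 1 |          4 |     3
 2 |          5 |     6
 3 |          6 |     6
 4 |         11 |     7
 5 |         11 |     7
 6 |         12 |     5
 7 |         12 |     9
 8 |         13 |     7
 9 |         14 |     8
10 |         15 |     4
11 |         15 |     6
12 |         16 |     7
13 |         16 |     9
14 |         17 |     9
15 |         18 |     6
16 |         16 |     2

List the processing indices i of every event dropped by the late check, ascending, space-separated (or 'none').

i=0 t=4 v=2: → [4,6); WM=4
i=1 t=4 v=3: → [4,6); WM=4
i=2 t=5 v=6: → [4,7); WM=5
i=3 t=6 v=6: → [4,8); WM=6
i=4 t=11 v=7: → [11,13); WM=11
i=5 t=11 v=7: → [11,13); WM=11
i=6 t=12 v=5: → [11,14); WM=12
i=7 t=12 v=9: → [11,14); WM=12
i=8 t=13 v=7: → [11,15); WM=13
i=9 t=14 v=8: → [11,16); WM=14
i=10 t=15 v=4: → [11,17); WM=15
i=11 t=15 v=6: → [11,17); WM=15
i=12 t=16 v=7: → [11,18); WM=16
i=13 t=16 v=9: → [11,18); WM=16
i=14 t=17 v=9: → [11,19); WM=17
i=15 t=18 v=6: → [11,20); WM=18
i=16 t=16 v=2: DROP (t<18-0); WM=18

16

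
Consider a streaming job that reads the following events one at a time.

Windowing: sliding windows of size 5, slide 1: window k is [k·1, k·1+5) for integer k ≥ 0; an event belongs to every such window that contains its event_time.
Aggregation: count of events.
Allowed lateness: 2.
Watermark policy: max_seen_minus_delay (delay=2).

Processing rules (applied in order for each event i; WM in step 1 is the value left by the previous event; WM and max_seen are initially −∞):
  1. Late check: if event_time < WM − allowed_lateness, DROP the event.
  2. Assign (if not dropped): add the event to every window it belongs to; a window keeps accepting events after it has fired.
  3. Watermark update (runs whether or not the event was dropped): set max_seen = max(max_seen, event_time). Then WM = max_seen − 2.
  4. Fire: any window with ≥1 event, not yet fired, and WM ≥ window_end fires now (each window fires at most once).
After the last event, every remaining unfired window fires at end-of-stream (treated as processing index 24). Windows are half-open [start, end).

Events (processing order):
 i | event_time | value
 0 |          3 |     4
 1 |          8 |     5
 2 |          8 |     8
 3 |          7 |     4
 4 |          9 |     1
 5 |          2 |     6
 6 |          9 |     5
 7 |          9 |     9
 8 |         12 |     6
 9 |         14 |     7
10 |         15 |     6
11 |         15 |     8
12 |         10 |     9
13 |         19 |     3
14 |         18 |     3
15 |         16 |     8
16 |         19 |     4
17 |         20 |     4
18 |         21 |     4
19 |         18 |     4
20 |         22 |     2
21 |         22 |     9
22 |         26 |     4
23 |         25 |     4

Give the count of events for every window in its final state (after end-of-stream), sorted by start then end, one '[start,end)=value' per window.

i=0 t=3 v=4: → [3,8),[2,7),[1,6),[0,5); WM=1
i=1 t=8 v=5: → [8,13),[7,12),[6,11),[5,10),[4,9); WM=6; [0,5) fires=1 [1,6) fires=1
i=2 t=8 v=8: → [8,13),[7,12),[6,11),[5,10),[4,9); WM=6
i=3 t=7 v=4: → [7,12),[6,11),[5,10),[4,9),[3,8); WM=6
i=4 t=9 v=1: → [9,14),[8,13),[7,12),[6,11),[5,10); WM=7; [2,7) fires=1
i=5 t=2 v=6: DROP (t<7-2); WM=7
i=6 t=9 v=5: → [9,14),[8,13),[7,12),[6,11),[5,10); WM=7
i=7 t=9 v=9: → [9,14),[8,13),[7,12),[6,11),[5,10); WM=7
i=8 t=12 v=6: → [12,17),[11,16),[10,15),[9,14),[8,13); WM=10; [3,8) fires=2 [4,9) fires=3 [5,10) fires=6
i=9 t=14 v=7: → [14,19),[13,18),[12,17),[11,16),[10,15); WM=12; [6,11) fires=6 [7,12) fires=6
i=10 t=15 v=6: → [15,20),[14,19),[13,18),[12,17),[11,16); WM=13; [8,13) fires=6
i=11 t=15 v=8: → [15,20),[14,19),[13,18),[12,17),[11,16); WM=13
i=12 t=10 v=9: DROP (t<13-2); WM=13
i=13 t=19 v=3: → [19,24),[18,23),[17,22),[16,21),[15,20); WM=17; [9,14) fires=4 [10,15) fires=2 [11,16) fires=4 [12,17) fires=4
i=14 t=18 v=3: → [18,23),[17,22),[16,21),[15,20),[14,19); WM=17
i=15 t=16 v=8: → [16,21),[15,20),[14,19),[13,18),[12,17); WM=17
i=16 t=19 v=4: → [19,24),[18,23),[17,22),[16,21),[15,20); WM=17
i=17 t=20 v=4: → [20,25),[19,24),[18,23),[17,22),[16,21); WM=18; [13,18) fires=4
i=18 t=21 v=4: → [21,26),[20,25),[19,24),[18,23),[17,22); WM=19; [14,19) fires=5
i=19 t=18 v=4: → [18,23),[17,22),[16,21),[15,20),[14,19); WM=19
i=20 t=22 v=2: → [22,27),[21,26),[20,25),[19,24),[18,23); WM=20; [15,20) fires=7
i=21 t=22 v=9: → [22,27),[21,26),[20,25),[19,24),[18,23); WM=20
i=22 t=26 v=4: → [26,31),[25,30),[24,29),[23,28),[22,27); WM=24; [16,21) fires=6 [17,22) fires=6 [18,23) fires=8 [19,24) fires=6
i=23 t=25 v=4: → [25,30),[24,29),[23,28),[22,27),[21,26); WM=24

[0,5)=1 [1,6)=1 [2,7)=1 [3,8)=2 [4,9)=3 [5,10)=6 [6,11)=6 [7,12)=6 [8,13)=6 [9,14)=4 [10,15)=2 [11,16)=4 [12,17)=5 [13,18)=4 [14,19)=6 [15,20)=7 [16,21)=6 [17,22)=6 [18,23)=8 [19,24)=6 [20,25)=4 [21,26)=4 [22,27)=4 [23,28)=2 [24,29)=2 [25,30)=2 [26,31)=1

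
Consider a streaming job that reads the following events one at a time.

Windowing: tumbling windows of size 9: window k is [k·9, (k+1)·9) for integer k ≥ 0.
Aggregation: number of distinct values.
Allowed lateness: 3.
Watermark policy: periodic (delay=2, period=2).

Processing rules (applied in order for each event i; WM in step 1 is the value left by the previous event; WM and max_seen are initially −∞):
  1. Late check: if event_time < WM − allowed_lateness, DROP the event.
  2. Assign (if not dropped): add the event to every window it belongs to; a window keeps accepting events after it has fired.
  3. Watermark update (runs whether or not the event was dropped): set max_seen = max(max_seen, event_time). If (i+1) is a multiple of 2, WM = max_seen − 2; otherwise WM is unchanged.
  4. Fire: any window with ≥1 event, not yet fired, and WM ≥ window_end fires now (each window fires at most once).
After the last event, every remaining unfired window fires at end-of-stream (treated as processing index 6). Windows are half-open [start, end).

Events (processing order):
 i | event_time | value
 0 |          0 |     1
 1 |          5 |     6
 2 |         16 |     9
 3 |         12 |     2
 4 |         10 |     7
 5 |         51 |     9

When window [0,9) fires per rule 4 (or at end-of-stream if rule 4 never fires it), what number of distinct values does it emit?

2

i=0 t=0 v=1: → [0,9); WM=−∞
i=1 t=5 v=6: → [0,9); WM=3
i=2 t=16 v=9: → [9,18); WM=3
i=3 t=12 v=2: → [9,18); WM=14; [0,9) fires=2
i=4 t=10 v=7: DROP (t<14-3); WM=14
i=5 t=51 v=9: → [45,54); WM=49; [9,18) fires=2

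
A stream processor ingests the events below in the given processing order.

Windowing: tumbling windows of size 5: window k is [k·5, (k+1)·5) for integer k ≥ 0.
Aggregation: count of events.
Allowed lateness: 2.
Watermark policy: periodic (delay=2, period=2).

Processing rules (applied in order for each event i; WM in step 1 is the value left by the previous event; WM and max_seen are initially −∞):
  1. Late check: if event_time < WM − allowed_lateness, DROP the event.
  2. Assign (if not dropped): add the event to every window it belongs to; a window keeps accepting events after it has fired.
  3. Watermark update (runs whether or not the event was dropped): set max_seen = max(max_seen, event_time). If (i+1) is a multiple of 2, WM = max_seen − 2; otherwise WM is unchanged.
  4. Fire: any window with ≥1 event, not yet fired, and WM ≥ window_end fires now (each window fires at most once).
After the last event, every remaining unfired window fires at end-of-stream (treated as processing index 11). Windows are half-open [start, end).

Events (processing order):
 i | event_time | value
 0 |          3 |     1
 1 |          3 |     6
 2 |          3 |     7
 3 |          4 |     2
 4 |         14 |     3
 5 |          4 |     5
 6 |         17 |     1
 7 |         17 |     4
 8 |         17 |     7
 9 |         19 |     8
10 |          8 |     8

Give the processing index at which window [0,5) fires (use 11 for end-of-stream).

5

i=0 t=3 v=1: → [0,5); WM=−∞
i=1 t=3 v=6: → [0,5); WM=1
i=2 t=3 v=7: → [0,5); WM=1
i=3 t=4 v=2: → [0,5); WM=2
i=4 t=14 v=3: → [10,15); WM=2
i=5 t=4 v=5: → [0,5); WM=12; [0,5) fires=5
i=6 t=17 v=1: → [15,20); WM=12
i=7 t=17 v=4: → [15,20); WM=15; [10,15) fires=1
i=8 t=17 v=7: → [15,20); WM=15
i=9 t=19 v=8: → [15,20); WM=17
i=10 t=8 v=8: DROP (t<17-2); WM=17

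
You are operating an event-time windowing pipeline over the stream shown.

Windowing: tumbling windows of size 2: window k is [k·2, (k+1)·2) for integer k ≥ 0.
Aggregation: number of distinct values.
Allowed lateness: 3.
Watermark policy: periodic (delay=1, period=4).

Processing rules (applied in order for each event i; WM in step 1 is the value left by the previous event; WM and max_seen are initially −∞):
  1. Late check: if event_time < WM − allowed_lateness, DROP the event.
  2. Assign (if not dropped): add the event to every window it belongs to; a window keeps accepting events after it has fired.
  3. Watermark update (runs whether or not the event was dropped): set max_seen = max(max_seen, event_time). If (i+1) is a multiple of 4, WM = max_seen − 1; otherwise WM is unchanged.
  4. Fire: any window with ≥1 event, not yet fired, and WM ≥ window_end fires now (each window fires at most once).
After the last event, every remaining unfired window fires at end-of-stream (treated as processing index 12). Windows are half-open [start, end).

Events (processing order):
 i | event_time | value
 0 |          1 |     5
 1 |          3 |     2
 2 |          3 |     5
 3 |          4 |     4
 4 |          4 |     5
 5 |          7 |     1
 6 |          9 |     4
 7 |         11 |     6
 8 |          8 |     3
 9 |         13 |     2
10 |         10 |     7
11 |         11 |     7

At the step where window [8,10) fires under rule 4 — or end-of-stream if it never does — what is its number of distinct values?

1

i=0 t=1 v=5: → [0,2); WM=−∞
i=1 t=3 v=2: → [2,4); WM=−∞
i=2 t=3 v=5: → [2,4); WM=−∞
i=3 t=4 v=4: → [4,6); WM=3; [0,2) fires=1
i=4 t=4 v=5: → [4,6); WM=3
i=5 t=7 v=1: → [6,8); WM=3
i=6 t=9 v=4: → [8,10); WM=3
i=7 t=11 v=6: → [10,12); WM=10; [2,4) fires=2 [4,6) fires=2 [6,8) fires=1 [8,10) fires=1
i=8 t=8 v=3: → [8,10); WM=10
i=9 t=13 v=2: → [12,14); WM=10
i=10 t=10 v=7: → [10,12); WM=10
i=11 t=11 v=7: → [10,12); WM=12; [10,12) fires=2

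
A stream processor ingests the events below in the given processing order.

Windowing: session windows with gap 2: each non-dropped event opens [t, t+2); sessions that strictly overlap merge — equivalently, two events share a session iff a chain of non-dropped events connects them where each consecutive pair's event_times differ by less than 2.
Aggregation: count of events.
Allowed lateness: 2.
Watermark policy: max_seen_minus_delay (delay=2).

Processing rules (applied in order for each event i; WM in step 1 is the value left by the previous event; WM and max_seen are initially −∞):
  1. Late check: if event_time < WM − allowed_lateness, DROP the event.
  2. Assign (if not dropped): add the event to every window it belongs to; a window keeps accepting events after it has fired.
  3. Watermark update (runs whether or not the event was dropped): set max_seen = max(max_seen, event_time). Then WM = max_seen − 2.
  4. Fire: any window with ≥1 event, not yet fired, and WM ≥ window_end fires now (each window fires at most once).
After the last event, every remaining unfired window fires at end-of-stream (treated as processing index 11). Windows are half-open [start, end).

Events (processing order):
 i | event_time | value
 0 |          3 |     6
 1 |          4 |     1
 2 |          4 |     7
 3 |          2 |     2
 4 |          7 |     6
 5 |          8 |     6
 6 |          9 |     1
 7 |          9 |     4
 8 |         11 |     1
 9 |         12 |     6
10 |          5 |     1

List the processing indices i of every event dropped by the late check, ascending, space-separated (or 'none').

i=0 t=3 v=6: → [3,5); WM=1
i=1 t=4 v=1: → [3,6); WM=2
i=2 t=4 v=7: → [3,6); WM=2
i=3 t=2 v=2: → [2,6); WM=2
i=4 t=7 v=6: → [7,9); WM=5
i=5 t=8 v=6: → [7,10); WM=6
i=6 t=9 v=1: → [7,11); WM=7
i=7 t=9 v=4: → [7,11); WM=7
i=8 t=11 v=1: → [11,13); WM=9
i=9 t=12 v=6: → [11,14); WM=10
i=10 t=5 v=1: DROP (t<10-2); WM=10

10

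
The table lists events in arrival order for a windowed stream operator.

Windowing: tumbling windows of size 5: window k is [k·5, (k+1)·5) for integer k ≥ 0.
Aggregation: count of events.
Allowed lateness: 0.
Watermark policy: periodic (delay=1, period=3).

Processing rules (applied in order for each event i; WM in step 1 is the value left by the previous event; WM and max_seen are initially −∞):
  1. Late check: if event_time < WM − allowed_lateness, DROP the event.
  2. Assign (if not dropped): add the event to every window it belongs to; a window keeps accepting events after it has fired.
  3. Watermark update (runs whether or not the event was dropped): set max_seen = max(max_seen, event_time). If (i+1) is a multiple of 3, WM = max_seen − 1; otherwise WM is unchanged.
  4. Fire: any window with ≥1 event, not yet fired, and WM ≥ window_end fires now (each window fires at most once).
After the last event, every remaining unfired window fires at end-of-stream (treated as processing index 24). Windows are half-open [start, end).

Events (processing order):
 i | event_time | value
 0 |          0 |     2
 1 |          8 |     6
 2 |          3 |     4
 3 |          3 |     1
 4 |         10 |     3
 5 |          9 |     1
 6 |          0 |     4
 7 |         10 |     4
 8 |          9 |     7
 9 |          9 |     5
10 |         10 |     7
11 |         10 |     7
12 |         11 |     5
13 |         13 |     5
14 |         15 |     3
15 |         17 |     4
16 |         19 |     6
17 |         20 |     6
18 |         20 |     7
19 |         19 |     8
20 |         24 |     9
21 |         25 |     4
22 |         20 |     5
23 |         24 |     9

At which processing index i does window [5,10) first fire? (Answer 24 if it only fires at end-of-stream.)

14

i=0 t=0 v=2: → [0,5); WM=−∞
i=1 t=8 v=6: → [5,10); WM=−∞
i=2 t=3 v=4: → [0,5); WM=7; [0,5) fires=2
i=3 t=3 v=1: DROP (t<7-0); WM=7
i=4 t=10 v=3: → [10,15); WM=7
i=5 t=9 v=1: → [5,10); WM=9
i=6 t=0 v=4: DROP (t<9-0); WM=9
i=7 t=10 v=4: → [10,15); WM=9
i=8 t=9 v=7: → [5,10); WM=9
i=9 t=9 v=5: → [5,10); WM=9
i=10 t=10 v=7: → [10,15); WM=9
i=11 t=10 v=7: → [10,15); WM=9
i=12 t=11 v=5: → [10,15); WM=9
i=13 t=13 v=5: → [10,15); WM=9
i=14 t=15 v=3: → [15,20); WM=14; [5,10) fires=4
i=15 t=17 v=4: → [15,20); WM=14
i=16 t=19 v=6: → [15,20); WM=14
i=17 t=20 v=6: → [20,25); WM=19; [10,15) fires=6
i=18 t=20 v=7: → [20,25); WM=19
i=19 t=19 v=8: → [15,20); WM=19
i=20 t=24 v=9: → [20,25); WM=23; [15,20) fires=4
i=21 t=25 v=4: → [25,30); WM=23
i=22 t=20 v=5: DROP (t<23-0); WM=23
i=23 t=24 v=9: → [20,25); WM=24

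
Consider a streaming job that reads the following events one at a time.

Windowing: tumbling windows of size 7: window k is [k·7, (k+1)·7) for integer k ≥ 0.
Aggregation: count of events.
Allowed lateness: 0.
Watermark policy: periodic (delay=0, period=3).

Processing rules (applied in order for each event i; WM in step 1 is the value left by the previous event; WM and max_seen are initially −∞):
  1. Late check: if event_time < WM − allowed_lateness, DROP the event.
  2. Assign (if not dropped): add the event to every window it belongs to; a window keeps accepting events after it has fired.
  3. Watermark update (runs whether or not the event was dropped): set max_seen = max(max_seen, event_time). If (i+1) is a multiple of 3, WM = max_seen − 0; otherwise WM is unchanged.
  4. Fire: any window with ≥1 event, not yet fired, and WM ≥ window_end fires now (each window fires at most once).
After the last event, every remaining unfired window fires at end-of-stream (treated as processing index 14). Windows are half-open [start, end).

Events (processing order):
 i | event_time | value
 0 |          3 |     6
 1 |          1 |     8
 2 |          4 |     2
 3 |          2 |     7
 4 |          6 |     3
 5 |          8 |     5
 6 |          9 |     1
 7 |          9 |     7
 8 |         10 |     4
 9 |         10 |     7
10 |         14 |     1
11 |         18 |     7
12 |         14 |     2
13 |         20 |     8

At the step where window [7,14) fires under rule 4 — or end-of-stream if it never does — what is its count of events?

i=0 t=3 v=6: → [0,7); WM=−∞
i=1 t=1 v=8: → [0,7); WM=−∞
i=2 t=4 v=2: → [0,7); WM=4
i=3 t=2 v=7: DROP (t<4-0); WM=4
i=4 t=6 v=3: → [0,7); WM=4
i=5 t=8 v=5: → [7,14); WM=8; [0,7) fires=4
i=6 t=9 v=1: → [7,14); WM=8
i=7 t=9 v=7: → [7,14); WM=8
i=8 t=10 v=4: → [7,14); WM=10
i=9 t=10 v=7: → [7,14); WM=10
i=10 t=14 v=1: → [14,21); WM=10
i=11 t=18 v=7: → [14,21); WM=18; [7,14) fires=5
i=12 t=14 v=2: DROP (t<18-0); WM=18
i=13 t=20 v=8: → [14,21); WM=18

5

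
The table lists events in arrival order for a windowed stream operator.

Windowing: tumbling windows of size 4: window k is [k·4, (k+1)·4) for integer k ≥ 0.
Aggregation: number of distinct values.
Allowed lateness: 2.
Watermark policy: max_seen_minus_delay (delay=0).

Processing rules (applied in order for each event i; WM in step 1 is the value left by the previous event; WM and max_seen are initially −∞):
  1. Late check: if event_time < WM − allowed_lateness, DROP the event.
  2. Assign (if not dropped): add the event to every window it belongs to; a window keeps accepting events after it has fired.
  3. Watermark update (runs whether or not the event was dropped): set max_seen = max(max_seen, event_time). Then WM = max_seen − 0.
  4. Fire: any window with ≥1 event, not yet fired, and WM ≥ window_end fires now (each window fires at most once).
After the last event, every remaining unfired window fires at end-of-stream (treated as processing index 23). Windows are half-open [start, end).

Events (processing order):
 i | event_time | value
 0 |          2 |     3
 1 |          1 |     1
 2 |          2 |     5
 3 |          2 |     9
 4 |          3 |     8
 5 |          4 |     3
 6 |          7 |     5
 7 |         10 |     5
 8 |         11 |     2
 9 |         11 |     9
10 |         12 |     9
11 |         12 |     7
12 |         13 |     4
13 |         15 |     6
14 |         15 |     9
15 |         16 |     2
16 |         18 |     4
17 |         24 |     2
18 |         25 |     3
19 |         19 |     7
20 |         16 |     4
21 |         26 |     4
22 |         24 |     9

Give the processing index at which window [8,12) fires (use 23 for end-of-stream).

i=0 t=2 v=3: → [0,4); WM=2
i=1 t=1 v=1: → [0,4); WM=2
i=2 t=2 v=5: → [0,4); WM=2
i=3 t=2 v=9: → [0,4); WM=2
i=4 t=3 v=8: → [0,4); WM=3
i=5 t=4 v=3: → [4,8); WM=4; [0,4) fires=5
i=6 t=7 v=5: → [4,8); WM=7
i=7 t=10 v=5: → [8,12); WM=10; [4,8) fires=2
i=8 t=11 v=2: → [8,12); WM=11
i=9 t=11 v=9: → [8,12); WM=11
i=10 t=12 v=9: → [12,16); WM=12; [8,12) fires=3
i=11 t=12 v=7: → [12,16); WM=12
i=12 t=13 v=4: → [12,16); WM=13
i=13 t=15 v=6: → [12,16); WM=15
i=14 t=15 v=9: → [12,16); WM=15
i=15 t=16 v=2: → [16,20); WM=16; [12,16) fires=4
i=16 t=18 v=4: → [16,20); WM=18
i=17 t=24 v=2: → [24,28); WM=24; [16,20) fires=2
i=18 t=25 v=3: → [24,28); WM=25
i=19 t=19 v=7: DROP (t<25-2); WM=25
i=20 t=16 v=4: DROP (t<25-2); WM=25
i=21 t=26 v=4: → [24,28); WM=26
i=22 t=24 v=9: → [24,28); WM=26

10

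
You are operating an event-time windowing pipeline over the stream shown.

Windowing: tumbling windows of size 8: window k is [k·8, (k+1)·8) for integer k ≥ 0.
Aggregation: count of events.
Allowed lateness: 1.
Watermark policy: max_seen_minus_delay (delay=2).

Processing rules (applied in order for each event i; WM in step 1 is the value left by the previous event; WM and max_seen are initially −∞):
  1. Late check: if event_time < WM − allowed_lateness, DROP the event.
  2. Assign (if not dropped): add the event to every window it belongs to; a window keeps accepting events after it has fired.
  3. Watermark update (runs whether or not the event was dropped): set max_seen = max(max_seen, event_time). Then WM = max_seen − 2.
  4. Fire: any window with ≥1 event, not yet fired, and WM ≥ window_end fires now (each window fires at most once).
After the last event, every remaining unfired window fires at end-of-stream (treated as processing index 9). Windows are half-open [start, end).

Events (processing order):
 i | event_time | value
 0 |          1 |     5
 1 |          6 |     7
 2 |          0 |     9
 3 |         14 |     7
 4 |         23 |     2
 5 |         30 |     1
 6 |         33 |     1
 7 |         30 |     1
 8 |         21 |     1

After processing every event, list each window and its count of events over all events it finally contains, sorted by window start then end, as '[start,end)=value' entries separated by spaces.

[0,8)=2 [8,16)=1 [16,24)=1 [24,32)=2 [32,40)=1

i=0 t=1 v=5: → [0,8); WM=-1
i=1 t=6 v=7: → [0,8); WM=4
i=2 t=0 v=9: DROP (t<4-1); WM=4
i=3 t=14 v=7: → [8,16); WM=12; [0,8) fires=2
i=4 t=23 v=2: → [16,24); WM=21; [8,16) fires=1
i=5 t=30 v=1: → [24,32); WM=28; [16,24) fires=1
i=6 t=33 v=1: → [32,40); WM=31
i=7 t=30 v=1: → [24,32); WM=31
i=8 t=21 v=1: DROP (t<31-1); WM=31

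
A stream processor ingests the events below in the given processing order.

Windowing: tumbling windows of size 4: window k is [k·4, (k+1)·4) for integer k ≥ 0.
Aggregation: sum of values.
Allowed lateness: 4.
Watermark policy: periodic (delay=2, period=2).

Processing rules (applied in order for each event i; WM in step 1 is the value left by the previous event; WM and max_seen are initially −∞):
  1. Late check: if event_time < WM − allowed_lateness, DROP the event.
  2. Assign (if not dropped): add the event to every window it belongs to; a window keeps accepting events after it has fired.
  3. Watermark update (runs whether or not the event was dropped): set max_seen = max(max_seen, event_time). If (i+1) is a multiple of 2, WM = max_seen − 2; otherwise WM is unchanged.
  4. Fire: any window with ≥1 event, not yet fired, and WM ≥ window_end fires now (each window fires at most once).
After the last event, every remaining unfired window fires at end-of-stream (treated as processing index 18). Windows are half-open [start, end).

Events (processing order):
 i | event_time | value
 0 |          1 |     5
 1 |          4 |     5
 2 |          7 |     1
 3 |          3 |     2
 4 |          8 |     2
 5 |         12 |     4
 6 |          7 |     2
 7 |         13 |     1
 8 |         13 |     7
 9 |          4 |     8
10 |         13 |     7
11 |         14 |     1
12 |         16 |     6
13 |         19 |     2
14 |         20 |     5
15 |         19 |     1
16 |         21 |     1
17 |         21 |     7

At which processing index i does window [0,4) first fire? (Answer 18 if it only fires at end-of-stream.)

3

i=0 t=1 v=5: → [0,4); WM=−∞
i=1 t=4 v=5: → [4,8); WM=2
i=2 t=7 v=1: → [4,8); WM=2
i=3 t=3 v=2: → [0,4); WM=5; [0,4) fires=7
i=4 t=8 v=2: → [8,12); WM=5
i=5 t=12 v=4: → [12,16); WM=10; [4,8) fires=6
i=6 t=7 v=2: → [4,8); WM=10
i=7 t=13 v=1: → [12,16); WM=11
i=8 t=13 v=7: → [12,16); WM=11
i=9 t=4 v=8: DROP (t<11-4); WM=11
i=10 t=13 v=7: → [12,16); WM=11
i=11 t=14 v=1: → [12,16); WM=12; [8,12) fires=2
i=12 t=16 v=6: → [16,20); WM=12
i=13 t=19 v=2: → [16,20); WM=17; [12,16) fires=20
i=14 t=20 v=5: → [20,24); WM=17
i=15 t=19 v=1: → [16,20); WM=18
i=16 t=21 v=1: → [20,24); WM=18
i=17 t=21 v=7: → [20,24); WM=19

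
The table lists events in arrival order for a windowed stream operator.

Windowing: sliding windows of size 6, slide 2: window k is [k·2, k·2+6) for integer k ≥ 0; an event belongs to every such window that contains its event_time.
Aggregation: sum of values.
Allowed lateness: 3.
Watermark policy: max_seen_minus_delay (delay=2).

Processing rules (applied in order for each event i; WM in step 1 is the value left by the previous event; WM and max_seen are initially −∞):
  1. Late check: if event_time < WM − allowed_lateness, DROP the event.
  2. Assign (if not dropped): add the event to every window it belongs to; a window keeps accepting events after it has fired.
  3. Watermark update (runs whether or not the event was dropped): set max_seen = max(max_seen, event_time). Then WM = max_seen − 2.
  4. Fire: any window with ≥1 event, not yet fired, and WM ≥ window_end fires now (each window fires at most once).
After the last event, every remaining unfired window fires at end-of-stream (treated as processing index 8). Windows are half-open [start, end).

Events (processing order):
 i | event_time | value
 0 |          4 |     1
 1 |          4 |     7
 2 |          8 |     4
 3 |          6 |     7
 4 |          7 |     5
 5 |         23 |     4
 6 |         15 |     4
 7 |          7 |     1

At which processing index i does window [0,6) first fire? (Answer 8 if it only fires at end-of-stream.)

i=0 t=4 v=1: → [4,10),[2,8),[0,6); WM=2
i=1 t=4 v=7: → [4,10),[2,8),[0,6); WM=2
i=2 t=8 v=4: → [8,14),[6,12),[4,10); WM=6; [0,6) fires=8
i=3 t=6 v=7: → [6,12),[4,10),[2,8); WM=6
i=4 t=7 v=5: → [6,12),[4,10),[2,8); WM=6
i=5 t=23 v=4: → [22,28),[20,26),[18,24); WM=21; [2,8) fires=20 [4,10) fires=24 [6,12) fires=16 [8,14) fires=4
i=6 t=15 v=4: DROP (t<21-3); WM=21
i=7 t=7 v=1: DROP (t<21-3); WM=21

2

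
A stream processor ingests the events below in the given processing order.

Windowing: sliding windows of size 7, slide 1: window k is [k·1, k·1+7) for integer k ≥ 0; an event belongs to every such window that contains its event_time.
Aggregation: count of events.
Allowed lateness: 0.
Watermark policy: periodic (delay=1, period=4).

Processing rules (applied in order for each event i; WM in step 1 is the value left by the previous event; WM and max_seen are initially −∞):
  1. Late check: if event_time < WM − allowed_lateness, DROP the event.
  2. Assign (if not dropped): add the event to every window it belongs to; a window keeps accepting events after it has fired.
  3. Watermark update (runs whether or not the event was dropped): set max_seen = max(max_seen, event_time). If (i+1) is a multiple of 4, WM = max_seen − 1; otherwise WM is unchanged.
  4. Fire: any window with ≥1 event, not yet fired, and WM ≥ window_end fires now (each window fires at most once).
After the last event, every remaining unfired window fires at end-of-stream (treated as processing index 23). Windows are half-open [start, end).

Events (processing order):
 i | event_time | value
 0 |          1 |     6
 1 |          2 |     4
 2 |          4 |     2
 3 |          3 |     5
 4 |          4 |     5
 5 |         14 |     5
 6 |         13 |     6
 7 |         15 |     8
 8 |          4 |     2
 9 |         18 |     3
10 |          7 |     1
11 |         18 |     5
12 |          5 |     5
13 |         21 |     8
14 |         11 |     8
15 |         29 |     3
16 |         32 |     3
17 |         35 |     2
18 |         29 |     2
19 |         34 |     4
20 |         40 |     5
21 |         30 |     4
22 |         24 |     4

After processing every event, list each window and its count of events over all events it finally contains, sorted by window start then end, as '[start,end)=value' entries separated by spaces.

[0,7)=5 [1,8)=5 [2,9)=4 [3,10)=3 [4,11)=2 [7,14)=1 [8,15)=2 [9,16)=3 [10,17)=3 [11,18)=3 [12,19)=5 [13,20)=5 [14,21)=4 [15,22)=4 [16,23)=3 [17,24)=3 [18,25)=3 [19,26)=1 [20,27)=1 [21,28)=1 [23,30)=2 [24,31)=2 [25,32)=2 [26,33)=3 [27,34)=3 [28,35)=4 [29,36)=5 [30,37)=3 [31,38)=3 [32,39)=3 [33,40)=2 [34,41)=3 [35,42)=2 [36,43)=1 [37,44)=1 [38,45)=1 [39,46)=1 [40,47)=1

i=0 t=1 v=6: → [1,8),[0,7); WM=−∞
i=1 t=2 v=4: → [2,9),[1,8),[0,7); WM=−∞
i=2 t=4 v=2: → [4,11),[3,10),[2,9),[1,8),[0,7); WM=−∞
i=3 t=3 v=5: → [3,10),[2,9),[1,8),[0,7); WM=3
i=4 t=4 v=5: → [4,11),[3,10),[2,9),[1,8),[0,7); WM=3
i=5 t=14 v=5: → [14,21),[13,20),[12,19),[11,18),[10,17),[9,16),[8,15); WM=3
i=6 t=13 v=6: → [13,20),[12,19),[11,18),[10,17),[9,16),[8,15),[7,14); WM=3
i=7 t=15 v=8: → [15,22),[14,21),[13,20),[12,19),[11,18),[10,17),[9,16); WM=14; [0,7) fires=5 [1,8) fires=5 [2,9) fires=4 [3,10) fires=3 [4,11) fires=2 [7,14) fires=1
i=8 t=4 v=2: DROP (t<14-0); WM=14
i=9 t=18 v=3: → [18,25),[17,24),[16,23),[15,22),[14,21),[13,20),[12,19); WM=14
i=10 t=7 v=1: DROP (t<14-0); WM=14
i=11 t=18 v=5: → [18,25),[17,24),[16,23),[15,22),[14,21),[13,20),[12,19); WM=17; [8,15) fires=2 [9,16) fires=3 [10,17) fires=3
i=12 t=5 v=5: DROP (t<17-0); WM=17
i=13 t=21 v=8: → [21,28),[20,27),[19,26),[18,25),[17,24),[16,23),[15,22); WM=17
i=14 t=11 v=8: DROP (t<17-0); WM=17
i=15 t=29 v=3: → [29,36),[28,35),[27,34),[26,33),[25,32),[24,31),[23,30); WM=28; [11,18) fires=3 [12,19) fires=5 [13,20) fires=5 [14,21) fires=4 [15,22) fires=4 [16,23) fires=3 [17,24) fires=3 [18,25) fires=3 [19,26) fires=1 [20,27) fires=1 [21,28) fires=1
i=16 t=32 v=3: → [32,39),[31,38),[30,37),[29,36),[28,35),[27,34),[26,33); WM=28
i=17 t=35 v=2: → [35,42),[34,41),[33,40),[32,39),[31,38),[30,37),[29,36); WM=28
i=18 t=29 v=2: → [29,36),[28,35),[27,34),[26,33),[25,32),[24,31),[23,30); WM=28
i=19 t=34 v=4: → [34,41),[33,40),[32,39),[31,38),[30,37),[29,36),[28,35); WM=34; [23,30) fires=2 [24,31) fires=2 [25,32) fires=2 [26,33) fires=3 [27,34) fires=3
i=20 t=40 v=5: → [40,47),[39,46),[38,45),[37,44),[36,43),[35,42),[34,41); WM=34
i=21 t=30 v=4: DROP (t<34-0); WM=34
i=22 t=24 v=4: DROP (t<34-0); WM=34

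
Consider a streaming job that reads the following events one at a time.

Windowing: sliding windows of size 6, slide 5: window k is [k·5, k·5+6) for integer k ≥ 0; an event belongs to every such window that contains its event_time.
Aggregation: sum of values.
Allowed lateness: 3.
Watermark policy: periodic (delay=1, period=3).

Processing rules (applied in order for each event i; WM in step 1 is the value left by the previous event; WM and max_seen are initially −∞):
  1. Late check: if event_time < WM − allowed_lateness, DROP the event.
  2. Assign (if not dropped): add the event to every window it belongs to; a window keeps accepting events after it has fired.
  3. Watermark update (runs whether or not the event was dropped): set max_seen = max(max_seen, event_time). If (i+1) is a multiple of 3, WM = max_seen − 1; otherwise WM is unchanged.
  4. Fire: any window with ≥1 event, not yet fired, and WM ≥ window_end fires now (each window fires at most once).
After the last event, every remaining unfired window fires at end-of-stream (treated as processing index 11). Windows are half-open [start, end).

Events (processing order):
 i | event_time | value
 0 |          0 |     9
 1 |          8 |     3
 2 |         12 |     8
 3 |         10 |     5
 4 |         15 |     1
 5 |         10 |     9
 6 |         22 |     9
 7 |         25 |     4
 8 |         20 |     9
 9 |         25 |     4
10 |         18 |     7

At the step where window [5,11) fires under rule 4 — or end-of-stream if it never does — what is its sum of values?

3

i=0 t=0 v=9: → [0,6); WM=−∞
i=1 t=8 v=3: → [5,11); WM=−∞
i=2 t=12 v=8: → [10,16); WM=11; [0,6) fires=9 [5,11) fires=3
i=3 t=10 v=5: → [10,16),[5,11); WM=11
i=4 t=15 v=1: → [15,21),[10,16); WM=11
i=5 t=10 v=9: → [10,16),[5,11); WM=14
i=6 t=22 v=9: → [20,26); WM=14
i=7 t=25 v=4: → [25,31),[20,26); WM=14
i=8 t=20 v=9: → [20,26),[15,21); WM=24; [10,16) fires=23 [15,21) fires=10
i=9 t=25 v=4: → [25,31),[20,26); WM=24
i=10 t=18 v=7: DROP (t<24-3); WM=24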